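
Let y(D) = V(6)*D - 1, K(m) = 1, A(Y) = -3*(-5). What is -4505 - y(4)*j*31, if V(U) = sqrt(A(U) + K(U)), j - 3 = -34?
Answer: 9910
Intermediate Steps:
j = -31 (j = 3 - 34 = -31)
A(Y) = 15
V(U) = 4 (V(U) = sqrt(15 + 1) = sqrt(16) = 4)
y(D) = -1 + 4*D (y(D) = 4*D - 1 = -1 + 4*D)
-4505 - y(4)*j*31 = -4505 - (-1 + 4*4)*(-31)*31 = -4505 - (-1 + 16)*(-31)*31 = -4505 - 15*(-31)*31 = -4505 - (-465)*31 = -4505 - 1*(-14415) = -4505 + 14415 = 9910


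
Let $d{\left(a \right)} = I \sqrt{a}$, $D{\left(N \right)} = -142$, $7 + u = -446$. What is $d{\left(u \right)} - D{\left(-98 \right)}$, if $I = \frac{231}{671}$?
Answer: $142 + \frac{21 i \sqrt{453}}{61} \approx 142.0 + 7.3272 i$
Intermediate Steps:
$u = -453$ ($u = -7 - 446 = -453$)
$I = \frac{21}{61}$ ($I = 231 \cdot \frac{1}{671} = \frac{21}{61} \approx 0.34426$)
$d{\left(a \right)} = \frac{21 \sqrt{a}}{61}$
$d{\left(u \right)} - D{\left(-98 \right)} = \frac{21 \sqrt{-453}}{61} - -142 = \frac{21 i \sqrt{453}}{61} + 142 = 142 + \frac{21 i \sqrt{453}}{61}$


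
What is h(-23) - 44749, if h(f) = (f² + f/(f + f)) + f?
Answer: -88485/2 ≈ -44243.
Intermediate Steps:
h(f) = ½ + f + f² (h(f) = (f² + f/((2*f))) + f = (f² + (1/(2*f))*f) + f = (f² + ½) + f = (½ + f²) + f = ½ + f + f²)
h(-23) - 44749 = (½ - 23 + (-23)²) - 44749 = (½ - 23 + 529) - 44749 = 1013/2 - 44749 = -88485/2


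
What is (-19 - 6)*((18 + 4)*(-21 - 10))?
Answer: 17050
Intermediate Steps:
(-19 - 6)*((18 + 4)*(-21 - 10)) = -550*(-31) = -25*(-682) = 17050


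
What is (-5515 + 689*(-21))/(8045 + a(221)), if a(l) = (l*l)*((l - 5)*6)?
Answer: -19984/63305981 ≈ -0.00031567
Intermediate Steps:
a(l) = l²*(-30 + 6*l) (a(l) = l²*((-5 + l)*6) = l²*(-30 + 6*l))
(-5515 + 689*(-21))/(8045 + a(221)) = (-5515 + 689*(-21))/(8045 + 6*221²*(-5 + 221)) = (-5515 - 14469)/(8045 + 6*48841*216) = -19984/(8045 + 63297936) = -19984/63305981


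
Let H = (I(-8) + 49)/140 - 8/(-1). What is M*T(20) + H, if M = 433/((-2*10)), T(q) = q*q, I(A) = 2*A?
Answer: -1211247/140 ≈ -8651.8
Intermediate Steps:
T(q) = q**2
M = -433/20 (M = 433/(-20) = 433*(-1/20) = -433/20 ≈ -21.650)
H = 1153/140 (H = (2*(-8) + 49)/140 - 8/(-1) = (-16 + 49)*(1/140) - 8*(-1) = 33*(1/140) + 8 = 33/140 + 8 = 1153/140 ≈ 8.2357)
M*T(20) + H = -433/20*20**2 + 1153/140 = -433/20*400 + 1153/140 = -8660 + 1153/140 = -1211247/140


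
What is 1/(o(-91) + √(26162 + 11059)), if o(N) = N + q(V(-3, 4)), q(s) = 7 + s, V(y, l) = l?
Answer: 80/30821 + √37221/30821 ≈ 0.0088552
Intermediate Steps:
o(N) = 11 + N (o(N) = N + (7 + 4) = N + 11 = 11 + N)
1/(o(-91) + √(26162 + 11059)) = 1/((11 - 91) + √(26162 + 11059)) = 1/(-80 + √37221)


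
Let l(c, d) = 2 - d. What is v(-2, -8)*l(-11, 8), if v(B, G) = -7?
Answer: 42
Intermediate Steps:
v(-2, -8)*l(-11, 8) = -7*(2 - 1*8) = -7*(2 - 8) = -7*(-6) = 42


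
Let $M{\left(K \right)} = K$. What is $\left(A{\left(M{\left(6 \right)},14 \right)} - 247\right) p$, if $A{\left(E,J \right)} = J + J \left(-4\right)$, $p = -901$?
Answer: $260389$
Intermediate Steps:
$A{\left(E,J \right)} = - 3 J$ ($A{\left(E,J \right)} = J - 4 J = - 3 J$)
$\left(A{\left(M{\left(6 \right)},14 \right)} - 247\right) p = \left(\left(-3\right) 14 - 247\right) \left(-901\right) = \left(-42 - 247\right) \left(-901\right) = \left(-289\right) \left(-901\right) = 260389$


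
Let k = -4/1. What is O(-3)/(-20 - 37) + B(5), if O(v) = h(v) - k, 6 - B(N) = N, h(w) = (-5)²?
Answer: 28/57 ≈ 0.49123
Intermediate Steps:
h(w) = 25
B(N) = 6 - N
k = -4 (k = -4*1 = -4)
O(v) = 29 (O(v) = 25 - 1*(-4) = 25 + 4 = 29)
O(-3)/(-20 - 37) + B(5) = 29/(-20 - 37) + (6 - 1*5) = 29/(-57) + (6 - 5) = 29*(-1/57) + 1 = -29/57 + 1 = 28/57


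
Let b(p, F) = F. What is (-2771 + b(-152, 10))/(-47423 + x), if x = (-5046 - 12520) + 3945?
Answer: 2761/61044 ≈ 0.045230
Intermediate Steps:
x = -13621 (x = -17566 + 3945 = -13621)
(-2771 + b(-152, 10))/(-47423 + x) = (-2771 + 10)/(-47423 - 13621) = -2761/(-61044) = -2761*(-1/61044) = 2761/61044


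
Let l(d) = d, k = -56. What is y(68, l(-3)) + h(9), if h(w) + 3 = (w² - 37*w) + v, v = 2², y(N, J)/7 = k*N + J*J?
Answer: -26844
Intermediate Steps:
y(N, J) = -392*N + 7*J² (y(N, J) = 7*(-56*N + J*J) = 7*(-56*N + J²) = 7*(J² - 56*N) = -392*N + 7*J²)
v = 4
h(w) = 1 + w² - 37*w (h(w) = -3 + ((w² - 37*w) + 4) = -3 + (4 + w² - 37*w) = 1 + w² - 37*w)
y(68, l(-3)) + h(9) = (-392*68 + 7*(-3)²) + (1 + 9² - 37*9) = (-26656 + 7*9) + (1 + 81 - 333) = (-26656 + 63) - 251 = -26593 - 251 = -26844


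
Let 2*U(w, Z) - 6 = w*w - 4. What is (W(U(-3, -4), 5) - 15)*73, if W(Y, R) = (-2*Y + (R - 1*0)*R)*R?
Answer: 4015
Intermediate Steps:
U(w, Z) = 1 + w²/2 (U(w, Z) = 3 + (w*w - 4)/2 = 3 + (w² - 4)/2 = 3 + (-4 + w²)/2 = 3 + (-2 + w²/2) = 1 + w²/2)
W(Y, R) = R*(R² - 2*Y) (W(Y, R) = (-2*Y + (R + 0)*R)*R = (-2*Y + R*R)*R = (-2*Y + R²)*R = (R² - 2*Y)*R = R*(R² - 2*Y))
(W(U(-3, -4), 5) - 15)*73 = (5*(5² - 2*(1 + (½)*(-3)²)) - 15)*73 = (5*(25 - 2*(1 + (½)*9)) - 15)*73 = (5*(25 - 2*(1 + 9/2)) - 15)*73 = (5*(25 - 2*11/2) - 15)*73 = (5*(25 - 11) - 15)*73 = (5*14 - 15)*73 = (70 - 15)*73 = 55*73 = 4015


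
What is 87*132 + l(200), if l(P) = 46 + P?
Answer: 11730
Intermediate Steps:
87*132 + l(200) = 87*132 + (46 + 200) = 11484 + 246 = 11730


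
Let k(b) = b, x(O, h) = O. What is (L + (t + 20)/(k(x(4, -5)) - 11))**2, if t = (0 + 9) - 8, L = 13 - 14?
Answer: 16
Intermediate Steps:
L = -1
t = 1 (t = 9 - 8 = 1)
(L + (t + 20)/(k(x(4, -5)) - 11))**2 = (-1 + (1 + 20)/(4 - 11))**2 = (-1 + 21/(-7))**2 = (-1 + 21*(-1/7))**2 = (-1 - 3)**2 = (-4)**2 = 16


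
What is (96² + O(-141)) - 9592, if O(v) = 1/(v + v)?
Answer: -106033/282 ≈ -376.00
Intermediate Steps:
O(v) = 1/(2*v)
(96² + O(-141)) - 9592 = (96² + (½)/(-141)) - 9592 = (9216 + (½)*(-1/141)) - 9592 = (9216 - 1/282) - 9592 = 2598911/282 - 9592 = -106033/282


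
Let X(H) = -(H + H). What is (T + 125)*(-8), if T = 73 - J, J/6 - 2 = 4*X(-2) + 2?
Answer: -624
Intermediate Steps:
X(H) = -2*H
J = 120 (J = 12 + 6*(4*(-2*(-2)) + 2) = 12 + 6*(4*4 + 2) = 12 + 6*(16 + 2) = 12 + 6*18 = 12 + 108 = 120)
T = -47 (T = 73 - 1*120 = 73 - 120 = -47)
(T + 125)*(-8) = (-47 + 125)*(-8) = 78*(-8) = -624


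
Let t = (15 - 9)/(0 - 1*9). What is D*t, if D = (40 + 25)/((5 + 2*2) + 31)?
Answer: -13/12 ≈ -1.0833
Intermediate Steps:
t = -⅔ (t = 6/(0 - 9) = 6/(-9) = 6*(-⅑) = -⅔ ≈ -0.66667)
D = 13/8 (D = 65/((5 + 4) + 31) = 65/(9 + 31) = 65/40 = 65*(1/40) = 13/8 ≈ 1.6250)
D*t = (13/8)*(-⅔) = -13/12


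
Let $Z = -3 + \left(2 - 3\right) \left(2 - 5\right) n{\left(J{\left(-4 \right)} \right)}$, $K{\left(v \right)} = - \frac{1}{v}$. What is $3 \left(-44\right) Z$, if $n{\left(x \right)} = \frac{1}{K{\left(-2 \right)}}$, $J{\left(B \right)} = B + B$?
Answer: $-396$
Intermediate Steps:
$J{\left(B \right)} = 2 B$
$n{\left(x \right)} = 2$ ($n{\left(x \right)} = \frac{1}{\left(-1\right) \frac{1}{-2}} = \frac{1}{\left(-1\right) \left(- \frac{1}{2}\right)} = \frac{1}{\frac{1}{2}} = 2$)
$Z = 3$ ($Z = -3 + \left(2 - 3\right) \left(2 - 5\right) 2 = -3 + \left(-1\right) \left(-3\right) 2 = -3 + 3 \cdot 2 = -3 + 6 = 3$)
$3 \left(-44\right) Z = 3 \left(-44\right) 3 = \left(-132\right) 3 = -396$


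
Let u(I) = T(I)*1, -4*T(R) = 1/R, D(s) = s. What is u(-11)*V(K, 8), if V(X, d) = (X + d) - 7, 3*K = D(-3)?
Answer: 0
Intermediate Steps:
K = -1 (K = (⅓)*(-3) = -1)
T(R) = -1/(4*R)
u(I) = -1/(4*I) (u(I) = -1/(4*I)*1 = -1/(4*I))
V(X, d) = -7 + X + d
u(-11)*V(K, 8) = (-¼/(-11))*(-7 - 1 + 8) = -¼*(-1/11)*0 = (1/44)*0 = 0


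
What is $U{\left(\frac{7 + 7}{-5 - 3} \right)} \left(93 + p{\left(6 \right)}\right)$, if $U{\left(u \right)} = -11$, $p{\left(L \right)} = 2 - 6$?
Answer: $-979$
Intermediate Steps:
$p{\left(L \right)} = -4$
$U{\left(\frac{7 + 7}{-5 - 3} \right)} \left(93 + p{\left(6 \right)}\right) = - 11 \left(93 - 4\right) = \left(-11\right) 89 = -979$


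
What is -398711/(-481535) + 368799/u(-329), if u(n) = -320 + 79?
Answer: -177493537114/116049935 ≈ -1529.5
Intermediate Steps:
u(n) = -241
-398711/(-481535) + 368799/u(-329) = -398711/(-481535) + 368799/(-241) = -398711*(-1/481535) + 368799*(-1/241) = 398711/481535 - 368799/241 = -177493537114/116049935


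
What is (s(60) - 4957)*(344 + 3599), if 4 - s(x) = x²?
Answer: -33724479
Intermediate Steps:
s(x) = 4 - x²
(s(60) - 4957)*(344 + 3599) = ((4 - 1*60²) - 4957)*(344 + 3599) = ((4 - 1*3600) - 4957)*3943 = ((4 - 3600) - 4957)*3943 = (-3596 - 4957)*3943 = -8553*3943 = -33724479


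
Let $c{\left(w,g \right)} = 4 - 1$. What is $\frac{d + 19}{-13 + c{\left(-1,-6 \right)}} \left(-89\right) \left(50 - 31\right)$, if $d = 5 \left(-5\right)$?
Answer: $- \frac{5073}{5} \approx -1014.6$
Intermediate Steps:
$c{\left(w,g \right)} = 3$ ($c{\left(w,g \right)} = 4 - 1 = 3$)
$d = -25$
$\frac{d + 19}{-13 + c{\left(-1,-6 \right)}} \left(-89\right) \left(50 - 31\right) = \frac{-25 + 19}{-13 + 3} \left(-89\right) \left(50 - 31\right) = - \frac{6}{-10} \left(-89\right) 19 = \left(-6\right) \left(- \frac{1}{10}\right) \left(-89\right) 19 = \frac{3}{5} \left(-89\right) 19 = \left(- \frac{267}{5}\right) 19 = - \frac{5073}{5}$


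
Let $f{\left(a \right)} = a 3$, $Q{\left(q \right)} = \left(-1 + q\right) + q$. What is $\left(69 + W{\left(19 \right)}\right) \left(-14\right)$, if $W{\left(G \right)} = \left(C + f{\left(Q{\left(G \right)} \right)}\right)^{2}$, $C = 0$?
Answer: $-173460$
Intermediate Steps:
$Q{\left(q \right)} = -1 + 2 q$
$f{\left(a \right)} = 3 a$
$W{\left(G \right)} = \left(-3 + 6 G\right)^{2}$ ($W{\left(G \right)} = \left(0 + 3 \left(-1 + 2 G\right)\right)^{2} = \left(0 + \left(-3 + 6 G\right)\right)^{2} = \left(-3 + 6 G\right)^{2}$)
$\left(69 + W{\left(19 \right)}\right) \left(-14\right) = \left(69 + 9 \left(-1 + 2 \cdot 19\right)^{2}\right) \left(-14\right) = \left(69 + 9 \left(-1 + 38\right)^{2}\right) \left(-14\right) = \left(69 + 9 \cdot 37^{2}\right) \left(-14\right) = \left(69 + 9 \cdot 1369\right) \left(-14\right) = \left(69 + 12321\right) \left(-14\right) = 12390 \left(-14\right) = -173460$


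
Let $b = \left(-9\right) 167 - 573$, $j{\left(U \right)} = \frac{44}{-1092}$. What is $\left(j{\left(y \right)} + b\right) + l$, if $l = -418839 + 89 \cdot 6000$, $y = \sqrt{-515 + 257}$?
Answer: $\frac{30872194}{273} \approx 1.1309 \cdot 10^{5}$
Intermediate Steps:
$y = i \sqrt{258}$ ($y = \sqrt{-258} = i \sqrt{258} \approx 16.062 i$)
$j{\left(U \right)} = - \frac{11}{273}$ ($j{\left(U \right)} = 44 \left(- \frac{1}{1092}\right) = - \frac{11}{273}$)
$l = 115161$ ($l = -418839 + 534000 = 115161$)
$b = -2076$ ($b = -1503 - 573 = -2076$)
$\left(j{\left(y \right)} + b\right) + l = \left(- \frac{11}{273} - 2076\right) + 115161 = - \frac{566759}{273} + 115161 = \frac{30872194}{273}$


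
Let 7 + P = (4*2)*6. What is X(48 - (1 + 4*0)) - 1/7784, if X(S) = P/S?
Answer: 319097/365848 ≈ 0.87221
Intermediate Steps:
P = 41 (P = -7 + (4*2)*6 = -7 + 8*6 = -7 + 48 = 41)
X(S) = 41/S
X(48 - (1 + 4*0)) - 1/7784 = 41/(48 - (1 + 4*0)) - 1/7784 = 41/(48 - (1 + 0)) - 1*1/7784 = 41/(48 - 1*1) - 1/7784 = 41/(48 - 1) - 1/7784 = 41/47 - 1/7784 = 319097/365848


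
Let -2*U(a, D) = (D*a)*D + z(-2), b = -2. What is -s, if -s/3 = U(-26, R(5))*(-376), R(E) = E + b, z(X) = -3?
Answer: -133668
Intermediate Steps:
R(E) = -2 + E (R(E) = E - 2 = -2 + E)
U(a, D) = 3/2 - a*D²/2 (U(a, D) = -((D*a)*D - 3)/2 = -(a*D² - 3)/2 = -(-3 + a*D²)/2 = 3/2 - a*D²/2)
s = 133668 (s = -3*(3/2 - ½*(-26)*(-2 + 5)²)*(-376) = -3*(3/2 - ½*(-26)*3²)*(-376) = -3*(3/2 - ½*(-26)*9)*(-376) = -3*(3/2 + 117)*(-376) = -711*(-376)/2 = -3*(-44556) = 133668)
-s = -1*133668 = -133668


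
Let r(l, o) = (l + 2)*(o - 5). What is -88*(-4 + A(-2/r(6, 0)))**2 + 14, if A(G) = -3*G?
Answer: -75079/50 ≈ -1501.6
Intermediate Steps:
r(l, o) = (-5 + o)*(2 + l) (r(l, o) = (2 + l)*(-5 + o) = (-5 + o)*(2 + l))
-88*(-4 + A(-2/r(6, 0)))**2 + 14 = -88*(-4 - (-6)/(-10 - 5*6 + 2*0 + 6*0))**2 + 14 = -88*(-4 - (-6)/(-10 - 30 + 0 + 0))**2 + 14 = -88*(-4 - (-6)/(-40))**2 + 14 = -88*(-4 - (-6)*(-1)/40)**2 + 14 = -88*(-4 - 3*1/20)**2 + 14 = -88*(-4 - 3/20)**2 + 14 = -88*(-83/20)**2 + 14 = -88*6889/400 + 14 = -75779/50 + 14 = -75079/50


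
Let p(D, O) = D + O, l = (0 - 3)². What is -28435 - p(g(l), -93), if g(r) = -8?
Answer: -28334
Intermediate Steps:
l = 9 (l = (-3)² = 9)
-28435 - p(g(l), -93) = -28435 - (-8 - 93) = -28435 - 1*(-101) = -28435 + 101 = -28334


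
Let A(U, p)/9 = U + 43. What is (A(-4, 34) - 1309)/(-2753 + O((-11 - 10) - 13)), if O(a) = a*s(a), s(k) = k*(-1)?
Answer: 958/3909 ≈ 0.24508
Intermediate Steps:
A(U, p) = 387 + 9*U (A(U, p) = 9*(U + 43) = 9*(43 + U) = 387 + 9*U)
s(k) = -k
O(a) = -a**2 (O(a) = a*(-a) = -a**2)
(A(-4, 34) - 1309)/(-2753 + O((-11 - 10) - 13)) = ((387 + 9*(-4)) - 1309)/(-2753 - ((-11 - 10) - 13)**2) = ((387 - 36) - 1309)/(-2753 - (-21 - 13)**2) = (351 - 1309)/(-2753 - 1*(-34)**2) = -958/(-2753 - 1*1156) = -958/(-2753 - 1156) = -958/(-3909) = -958*(-1/3909) = 958/3909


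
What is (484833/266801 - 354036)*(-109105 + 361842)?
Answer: -23872696417496211/266801 ≈ -8.9477e+10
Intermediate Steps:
(484833/266801 - 354036)*(-109105 + 361842) = (484833*(1/266801) - 354036)*252737 = (484833/266801 - 354036)*252737 = -94456674003/266801*252737 = -23872696417496211/266801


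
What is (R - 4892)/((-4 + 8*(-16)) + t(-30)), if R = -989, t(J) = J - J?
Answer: 5881/132 ≈ 44.553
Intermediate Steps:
t(J) = 0
(R - 4892)/((-4 + 8*(-16)) + t(-30)) = (-989 - 4892)/((-4 + 8*(-16)) + 0) = -5881/((-4 - 128) + 0) = -5881/(-132 + 0) = -5881/(-132) = -5881*(-1/132) = 5881/132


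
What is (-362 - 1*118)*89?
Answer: -42720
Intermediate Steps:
(-362 - 1*118)*89 = (-362 - 118)*89 = -480*89 = -42720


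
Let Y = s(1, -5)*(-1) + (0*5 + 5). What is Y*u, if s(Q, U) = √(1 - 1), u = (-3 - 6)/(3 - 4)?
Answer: 45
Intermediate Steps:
u = 9 (u = -9/(-1) = -9*(-1) = 9)
s(Q, U) = 0 (s(Q, U) = √0 = 0)
Y = 5 (Y = 0*(-1) + (0*5 + 5) = 0 + (0 + 5) = 0 + 5 = 5)
Y*u = 5*9 = 45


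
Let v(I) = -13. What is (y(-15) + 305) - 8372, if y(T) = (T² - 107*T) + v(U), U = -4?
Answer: -6250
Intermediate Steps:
y(T) = -13 + T² - 107*T (y(T) = (T² - 107*T) - 13 = -13 + T² - 107*T)
(y(-15) + 305) - 8372 = ((-13 + (-15)² - 107*(-15)) + 305) - 8372 = ((-13 + 225 + 1605) + 305) - 8372 = (1817 + 305) - 8372 = 2122 - 8372 = -6250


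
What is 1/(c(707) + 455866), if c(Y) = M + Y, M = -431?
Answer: 1/456142 ≈ 2.1923e-6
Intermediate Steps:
c(Y) = -431 + Y
1/(c(707) + 455866) = 1/((-431 + 707) + 455866) = 1/(276 + 455866) = 1/456142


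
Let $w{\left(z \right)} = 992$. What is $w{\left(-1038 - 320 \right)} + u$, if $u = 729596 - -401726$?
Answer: $1132314$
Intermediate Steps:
$u = 1131322$ ($u = 729596 + 401726 = 1131322$)
$w{\left(-1038 - 320 \right)} + u = 992 + 1131322 = 1132314$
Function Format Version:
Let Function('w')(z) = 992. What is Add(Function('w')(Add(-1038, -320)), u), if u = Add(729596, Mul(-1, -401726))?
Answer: 1132314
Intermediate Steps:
u = 1131322 (u = Add(729596, 401726) = 1131322)
Add(Function('w')(Add(-1038, -320)), u) = Add(992, 1131322) = 1132314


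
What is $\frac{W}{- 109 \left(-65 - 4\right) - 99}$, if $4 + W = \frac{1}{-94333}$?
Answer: $- \frac{377333}{700139526} \approx -0.00053894$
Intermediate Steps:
$W = - \frac{377333}{94333}$ ($W = -4 + \frac{1}{-94333} = -4 - \frac{1}{94333} = - \frac{377333}{94333} \approx -4.0$)
$\frac{W}{- 109 \left(-65 - 4\right) - 99} = - \frac{377333}{94333 \left(- 109 \left(-65 - 4\right) - 99\right)} = - \frac{377333}{94333 \left(\left(-109\right) \left(-69\right) - 99\right)} = - \frac{377333}{94333 \left(7521 - 99\right)} = - \frac{377333}{94333 \cdot 7422} = \left(- \frac{377333}{94333}\right) \frac{1}{7422} = - \frac{377333}{700139526}$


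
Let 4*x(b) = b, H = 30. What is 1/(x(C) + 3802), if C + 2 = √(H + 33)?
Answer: 60824/231222373 - 12*√7/231222373 ≈ 0.00026292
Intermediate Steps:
C = -2 + 3*√7 (C = -2 + √(30 + 33) = -2 + √63 = -2 + 3*√7 ≈ 5.9373)
x(b) = b/4
1/(x(C) + 3802) = 1/((-2 + 3*√7)/4 + 3802) = 1/((-½ + 3*√7/4) + 3802) = 1/(7603/2 + 3*√7/4)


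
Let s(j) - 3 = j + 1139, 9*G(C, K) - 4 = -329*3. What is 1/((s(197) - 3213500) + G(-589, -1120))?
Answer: -9/28910432 ≈ -3.1131e-7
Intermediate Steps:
G(C, K) = -983/9 (G(C, K) = 4/9 + (-329*3)/9 = 4/9 + (⅑)*(-987) = 4/9 - 329/3 = -983/9)
s(j) = 1142 + j (s(j) = 3 + (j + 1139) = 3 + (1139 + j) = 1142 + j)
1/((s(197) - 3213500) + G(-589, -1120)) = 1/(((1142 + 197) - 3213500) - 983/9) = 1/((1339 - 3213500) - 983/9) = 1/(-3212161 - 983/9) = 1/(-28910432/9) = -9/28910432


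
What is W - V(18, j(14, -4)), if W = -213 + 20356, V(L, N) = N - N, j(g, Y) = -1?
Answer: 20143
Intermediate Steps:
V(L, N) = 0
W = 20143
W - V(18, j(14, -4)) = 20143 - 1*0 = 20143 + 0 = 20143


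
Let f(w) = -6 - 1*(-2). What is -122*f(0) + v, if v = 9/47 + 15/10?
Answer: 46031/94 ≈ 489.69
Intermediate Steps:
f(w) = -4 (f(w) = -6 + 2 = -4)
v = 159/94 (v = 9*(1/47) + 15*(⅒) = 9/47 + 3/2 = 159/94 ≈ 1.6915)
-122*f(0) + v = -122*(-4) + 159/94 = 488 + 159/94 = 46031/94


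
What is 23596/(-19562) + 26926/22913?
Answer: -6964368/224112053 ≈ -0.031075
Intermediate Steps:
23596/(-19562) + 26926/22913 = 23596*(-1/19562) + 26926*(1/22913) = -11798/9781 + 26926/22913 = -6964368/224112053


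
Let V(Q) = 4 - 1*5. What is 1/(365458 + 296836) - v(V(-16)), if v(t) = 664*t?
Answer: 439763217/662294 ≈ 664.00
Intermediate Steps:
V(Q) = -1 (V(Q) = 4 - 5 = -1)
1/(365458 + 296836) - v(V(-16)) = 1/(365458 + 296836) - 664*(-1) = 1/662294 - 1*(-664) = 1/662294 + 664 = 439763217/662294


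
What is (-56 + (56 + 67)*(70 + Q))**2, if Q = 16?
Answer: 110712484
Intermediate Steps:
(-56 + (56 + 67)*(70 + Q))**2 = (-56 + (56 + 67)*(70 + 16))**2 = (-56 + 123*86)**2 = (-56 + 10578)**2 = 10522**2 = 110712484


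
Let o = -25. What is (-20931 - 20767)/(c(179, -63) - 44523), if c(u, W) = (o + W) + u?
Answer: 20849/22216 ≈ 0.93847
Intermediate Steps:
c(u, W) = -25 + W + u (c(u, W) = (-25 + W) + u = -25 + W + u)
(-20931 - 20767)/(c(179, -63) - 44523) = (-20931 - 20767)/((-25 - 63 + 179) - 44523) = -41698/(91 - 44523) = -41698/(-44432) = -41698*(-1/44432) = 20849/22216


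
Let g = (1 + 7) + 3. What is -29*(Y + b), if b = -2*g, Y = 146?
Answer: -3596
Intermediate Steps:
g = 11 (g = 8 + 3 = 11)
b = -22 (b = -2*11 = -22)
-29*(Y + b) = -29*(146 - 22) = -29*124 = -3596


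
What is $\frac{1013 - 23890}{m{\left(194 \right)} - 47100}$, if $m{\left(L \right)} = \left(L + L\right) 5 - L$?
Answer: $\frac{22877}{45354} \approx 0.50441$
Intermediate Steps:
$m{\left(L \right)} = 9 L$ ($m{\left(L \right)} = 2 L 5 - L = 10 L - L = 9 L$)
$\frac{1013 - 23890}{m{\left(194 \right)} - 47100} = \frac{1013 - 23890}{9 \cdot 194 - 47100} = - \frac{22877}{1746 - 47100} = - \frac{22877}{-45354} = \left(-22877\right) \left(- \frac{1}{45354}\right) = \frac{22877}{45354}$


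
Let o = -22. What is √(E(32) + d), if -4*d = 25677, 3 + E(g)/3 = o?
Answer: I*√25977/2 ≈ 80.587*I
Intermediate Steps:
E(g) = -75 (E(g) = -9 + 3*(-22) = -9 - 66 = -75)
d = -25677/4 (d = -¼*25677 = -25677/4 ≈ -6419.3)
√(E(32) + d) = √(-75 - 25677/4) = √(-25977/4) = I*√25977/2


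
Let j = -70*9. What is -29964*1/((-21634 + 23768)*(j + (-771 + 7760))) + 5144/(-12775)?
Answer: -3190337062/7879913825 ≈ -0.40487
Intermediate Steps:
j = -630
-29964*1/((-21634 + 23768)*(j + (-771 + 7760))) + 5144/(-12775) = -29964*1/((-21634 + 23768)*(-630 + (-771 + 7760))) + 5144/(-12775) = -29964*1/(2134*(-630 + 6989)) + 5144*(-1/12775) = -29964/(6359*2134) - 5144/12775 = -29964/13570106 - 5144/12775 = -29964*1/13570106 - 5144/12775 = -1362/616823 - 5144/12775 = -3190337062/7879913825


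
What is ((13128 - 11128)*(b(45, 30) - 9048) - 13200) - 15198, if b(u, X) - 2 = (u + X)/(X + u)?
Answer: -18118398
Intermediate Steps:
b(u, X) = 3 (b(u, X) = 2 + (u + X)/(X + u) = 2 + (X + u)/(X + u) = 2 + 1 = 3)
((13128 - 11128)*(b(45, 30) - 9048) - 13200) - 15198 = ((13128 - 11128)*(3 - 9048) - 13200) - 15198 = (2000*(-9045) - 13200) - 15198 = (-18090000 - 13200) - 15198 = -18103200 - 15198 = -18118398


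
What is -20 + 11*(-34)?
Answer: -394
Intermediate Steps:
-20 + 11*(-34) = -20 - 374 = -394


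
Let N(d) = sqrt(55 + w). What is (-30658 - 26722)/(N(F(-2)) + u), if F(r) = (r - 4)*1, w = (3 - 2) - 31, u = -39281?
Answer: 14345/9819 ≈ 1.4609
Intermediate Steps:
w = -30 (w = 1 - 31 = -30)
F(r) = -4 + r (F(r) = (-4 + r)*1 = -4 + r)
N(d) = 5 (N(d) = sqrt(55 - 30) = sqrt(25) = 5)
(-30658 - 26722)/(N(F(-2)) + u) = (-30658 - 26722)/(5 - 39281) = -57380/(-39276) = -57380*(-1/39276) = 14345/9819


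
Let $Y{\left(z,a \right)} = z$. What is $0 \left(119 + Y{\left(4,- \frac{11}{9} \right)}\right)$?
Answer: $0$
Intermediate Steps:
$0 \left(119 + Y{\left(4,- \frac{11}{9} \right)}\right) = 0 \left(119 + 4\right) = 0 \cdot 123 = 0$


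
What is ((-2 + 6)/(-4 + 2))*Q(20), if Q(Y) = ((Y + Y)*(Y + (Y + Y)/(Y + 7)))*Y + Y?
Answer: -929080/27 ≈ -34410.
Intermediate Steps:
Q(Y) = Y + 2*Y²*(Y + 2*Y/(7 + Y)) (Q(Y) = ((2*Y)*(Y + (2*Y)/(7 + Y)))*Y + Y = ((2*Y)*(Y + 2*Y/(7 + Y)))*Y + Y = (2*Y*(Y + 2*Y/(7 + Y)))*Y + Y = 2*Y²*(Y + 2*Y/(7 + Y)) + Y = Y + 2*Y²*(Y + 2*Y/(7 + Y)))
((-2 + 6)/(-4 + 2))*Q(20) = ((-2 + 6)/(-4 + 2))*(20*(7 + 20 + 2*20³ + 18*20²)/(7 + 20)) = (4/(-2))*(20*(7 + 20 + 2*8000 + 18*400)/27) = (4*(-½))*(20*(1/27)*(7 + 20 + 16000 + 7200)) = -40*23227/27 = -2*464540/27 = -929080/27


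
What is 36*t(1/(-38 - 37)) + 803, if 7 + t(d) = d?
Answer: 13763/25 ≈ 550.52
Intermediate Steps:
t(d) = -7 + d
36*t(1/(-38 - 37)) + 803 = 36*(-7 + 1/(-38 - 37)) + 803 = 36*(-7 + 1/(-75)) + 803 = 36*(-7 - 1/75) + 803 = 36*(-526/75) + 803 = -6312/25 + 803 = 13763/25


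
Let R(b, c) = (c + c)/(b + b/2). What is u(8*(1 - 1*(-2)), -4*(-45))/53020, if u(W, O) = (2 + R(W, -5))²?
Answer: 961/17178480 ≈ 5.5942e-5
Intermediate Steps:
R(b, c) = 4*c/(3*b) (R(b, c) = (2*c)/(b + b*(½)) = (2*c)/(b + b/2) = (2*c)/((3*b/2)) = (2*c)*(2/(3*b)) = 4*c/(3*b))
u(W, O) = (2 - 20/(3*W))² (u(W, O) = (2 + (4/3)*(-5)/W)² = (2 - 20/(3*W))²)
u(8*(1 - 1*(-2)), -4*(-45))/53020 = (2 - 20*1/(8*(1 - 1*(-2)))/3)²/53020 = (2 - 20*1/(8*(1 + 2))/3)²*(1/53020) = (2 - 20/(3*(8*3)))²*(1/53020) = (2 - 20/3/24)²*(1/53020) = (2 - 20/3*1/24)²*(1/53020) = (2 - 5/18)²*(1/53020) = (31/18)²*(1/53020) = (961/324)*(1/53020) = 961/17178480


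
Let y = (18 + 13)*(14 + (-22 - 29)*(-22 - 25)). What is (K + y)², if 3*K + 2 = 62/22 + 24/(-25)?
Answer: 422457132352644/75625 ≈ 5.5862e+9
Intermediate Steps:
K = -13/275 (K = -⅔ + (62/22 + 24/(-25))/3 = -⅔ + (62*(1/22) + 24*(-1/25))/3 = -⅔ + (31/11 - 24/25)/3 = -⅔ + (⅓)*(511/275) = -⅔ + 511/825 = -13/275 ≈ -0.047273)
y = 74741 (y = 31*(14 - 51*(-47)) = 31*(14 + 2397) = 31*2411 = 74741)
(K + y)² = (-13/275 + 74741)² = (20553762/275)² = 422457132352644/75625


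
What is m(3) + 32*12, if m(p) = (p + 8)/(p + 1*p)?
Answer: 2315/6 ≈ 385.83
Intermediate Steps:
m(p) = (8 + p)/(2*p) (m(p) = (8 + p)/(p + p) = (8 + p)/((2*p)) = (8 + p)*(1/(2*p)) = (8 + p)/(2*p))
m(3) + 32*12 = (½)*(8 + 3)/3 + 32*12 = (½)*(⅓)*11 + 384 = 11/6 + 384 = 2315/6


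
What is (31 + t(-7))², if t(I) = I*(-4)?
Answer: 3481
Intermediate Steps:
t(I) = -4*I
(31 + t(-7))² = (31 - 4*(-7))² = (31 + 28)² = 59² = 3481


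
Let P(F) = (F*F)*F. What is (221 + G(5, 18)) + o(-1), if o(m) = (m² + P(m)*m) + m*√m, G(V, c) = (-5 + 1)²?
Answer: 239 - I ≈ 239.0 - 1.0*I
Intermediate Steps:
G(V, c) = 16 (G(V, c) = (-4)² = 16)
P(F) = F³ (P(F) = F²*F = F³)
o(m) = m² + m⁴ + m^(3/2) (o(m) = (m² + m³*m) + m*√m = (m² + m⁴) + m^(3/2) = m² + m⁴ + m^(3/2))
(221 + G(5, 18)) + o(-1) = (221 + 16) + ((-1)² + (-1)⁴ + (-1)^(3/2)) = 237 + (1 + 1 - I) = 237 + (2 - I) = 239 - I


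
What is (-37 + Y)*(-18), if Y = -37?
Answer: 1332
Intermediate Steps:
(-37 + Y)*(-18) = (-37 - 37)*(-18) = -74*(-18) = 1332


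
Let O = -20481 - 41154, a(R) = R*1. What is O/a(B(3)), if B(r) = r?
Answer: -20545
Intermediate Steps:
a(R) = R
O = -61635
O/a(B(3)) = -61635/3 = -61635*1/3 = -20545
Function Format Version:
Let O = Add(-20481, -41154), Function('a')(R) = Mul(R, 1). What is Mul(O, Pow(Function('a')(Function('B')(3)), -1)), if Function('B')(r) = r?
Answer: -20545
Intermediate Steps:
Function('a')(R) = R
O = -61635
Mul(O, Pow(Function('a')(Function('B')(3)), -1)) = Mul(-61635, Pow(3, -1)) = Mul(-61635, Rational(1, 3)) = -20545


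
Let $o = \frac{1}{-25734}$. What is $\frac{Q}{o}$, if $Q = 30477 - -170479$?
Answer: $-5171401704$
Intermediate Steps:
$o = - \frac{1}{25734} \approx -3.8859 \cdot 10^{-5}$
$Q = 200956$ ($Q = 30477 + 170479 = 200956$)
$\frac{Q}{o} = \frac{200956}{- \frac{1}{25734}} = 200956 \left(-25734\right) = -5171401704$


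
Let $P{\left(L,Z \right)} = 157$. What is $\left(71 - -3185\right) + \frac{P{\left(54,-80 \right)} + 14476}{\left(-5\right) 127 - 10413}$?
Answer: $\frac{35957655}{11048} \approx 3254.7$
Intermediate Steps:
$\left(71 - -3185\right) + \frac{P{\left(54,-80 \right)} + 14476}{\left(-5\right) 127 - 10413} = \left(71 - -3185\right) + \frac{157 + 14476}{\left(-5\right) 127 - 10413} = \left(71 + 3185\right) + \frac{14633}{-635 - 10413} = 3256 + \frac{14633}{-11048} = 3256 + 14633 \left(- \frac{1}{11048}\right) = 3256 - \frac{14633}{11048} = \frac{35957655}{11048}$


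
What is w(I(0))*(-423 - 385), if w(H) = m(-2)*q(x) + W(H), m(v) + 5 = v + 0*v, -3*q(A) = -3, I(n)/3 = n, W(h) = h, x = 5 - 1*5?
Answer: 5656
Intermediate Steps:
x = 0 (x = 5 - 5 = 0)
I(n) = 3*n
q(A) = 1 (q(A) = -⅓*(-3) = 1)
m(v) = -5 + v (m(v) = -5 + (v + 0*v) = -5 + (v + 0) = -5 + v)
w(H) = -7 + H (w(H) = (-5 - 2)*1 + H = -7*1 + H = -7 + H)
w(I(0))*(-423 - 385) = (-7 + 3*0)*(-423 - 385) = (-7 + 0)*(-808) = -7*(-808) = 5656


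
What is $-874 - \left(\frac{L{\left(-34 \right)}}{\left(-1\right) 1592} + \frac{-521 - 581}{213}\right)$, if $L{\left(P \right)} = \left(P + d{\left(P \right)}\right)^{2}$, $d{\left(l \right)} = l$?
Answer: $- \frac{36703826}{42387} \approx -865.92$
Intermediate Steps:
$L{\left(P \right)} = 4 P^{2}$ ($L{\left(P \right)} = \left(P + P\right)^{2} = \left(2 P\right)^{2} = 4 P^{2}$)
$-874 - \left(\frac{L{\left(-34 \right)}}{\left(-1\right) 1592} + \frac{-521 - 581}{213}\right) = -874 - \left(\frac{4 \left(-34\right)^{2}}{\left(-1\right) 1592} + \frac{-521 - 581}{213}\right) = -874 - \left(\frac{4 \cdot 1156}{-1592} + \left(-521 - 581\right) \frac{1}{213}\right) = -874 - \left(4624 \left(- \frac{1}{1592}\right) - \frac{1102}{213}\right) = -874 - \left(- \frac{578}{199} - \frac{1102}{213}\right) = -874 - - \frac{342412}{42387} = -874 + \frac{342412}{42387} = - \frac{36703826}{42387}$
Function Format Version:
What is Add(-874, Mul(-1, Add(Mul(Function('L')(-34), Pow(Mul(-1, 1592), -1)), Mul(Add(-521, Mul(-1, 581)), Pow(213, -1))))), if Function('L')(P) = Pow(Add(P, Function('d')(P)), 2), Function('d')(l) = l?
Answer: Rational(-36703826, 42387) ≈ -865.92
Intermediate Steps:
Function('L')(P) = Mul(4, Pow(P, 2)) (Function('L')(P) = Pow(Add(P, P), 2) = Pow(Mul(2, P), 2) = Mul(4, Pow(P, 2)))
Add(-874, Mul(-1, Add(Mul(Function('L')(-34), Pow(Mul(-1, 1592), -1)), Mul(Add(-521, Mul(-1, 581)), Pow(213, -1))))) = Add(-874, Mul(-1, Add(Mul(Mul(4, Pow(-34, 2)), Pow(Mul(-1, 1592), -1)), Mul(Add(-521, Mul(-1, 581)), Pow(213, -1))))) = Add(-874, Mul(-1, Add(Mul(Mul(4, 1156), Pow(-1592, -1)), Mul(Add(-521, -581), Rational(1, 213))))) = Add(-874, Mul(-1, Add(Mul(4624, Rational(-1, 1592)), Mul(-1102, Rational(1, 213))))) = Add(-874, Mul(-1, Add(Rational(-578, 199), Rational(-1102, 213)))) = Add(-874, Mul(-1, Rational(-342412, 42387))) = Add(-874, Rational(342412, 42387)) = Rational(-36703826, 42387)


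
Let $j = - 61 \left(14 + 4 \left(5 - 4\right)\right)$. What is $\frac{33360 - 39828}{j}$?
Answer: $\frac{1078}{183} \approx 5.8907$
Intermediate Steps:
$j = -1098$ ($j = - 61 \left(14 + 4 \cdot 1\right) = - 61 \left(14 + 4\right) = \left(-61\right) 18 = -1098$)
$\frac{33360 - 39828}{j} = \frac{33360 - 39828}{-1098} = \left(-6468\right) \left(- \frac{1}{1098}\right) = \frac{1078}{183}$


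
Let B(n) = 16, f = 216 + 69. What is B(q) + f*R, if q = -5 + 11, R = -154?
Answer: -43874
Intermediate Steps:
q = 6
f = 285
B(q) + f*R = 16 + 285*(-154) = 16 - 43890 = -43874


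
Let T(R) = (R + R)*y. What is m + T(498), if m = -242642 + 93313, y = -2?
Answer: -151321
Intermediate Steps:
m = -149329
T(R) = -4*R (T(R) = (R + R)*(-2) = (2*R)*(-2) = -4*R)
m + T(498) = -149329 - 4*498 = -149329 - 1992 = -151321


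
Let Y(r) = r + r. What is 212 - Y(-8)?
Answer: 228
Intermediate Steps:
Y(r) = 2*r
212 - Y(-8) = 212 - 2*(-8) = 212 - 1*(-16) = 212 + 16 = 228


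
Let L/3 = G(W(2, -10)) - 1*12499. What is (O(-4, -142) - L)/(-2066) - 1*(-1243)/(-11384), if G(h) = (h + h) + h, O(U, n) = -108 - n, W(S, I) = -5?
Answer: -215166611/11759672 ≈ -18.297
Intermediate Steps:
G(h) = 3*h (G(h) = 2*h + h = 3*h)
L = -37542 (L = 3*(3*(-5) - 1*12499) = 3*(-15 - 12499) = 3*(-12514) = -37542)
(O(-4, -142) - L)/(-2066) - 1*(-1243)/(-11384) = ((-108 - 1*(-142)) - 1*(-37542))/(-2066) - 1*(-1243)/(-11384) = ((-108 + 142) + 37542)*(-1/2066) + 1243*(-1/11384) = (34 + 37542)*(-1/2066) - 1243/11384 = 37576*(-1/2066) - 1243/11384 = -18788/1033 - 1243/11384 = -215166611/11759672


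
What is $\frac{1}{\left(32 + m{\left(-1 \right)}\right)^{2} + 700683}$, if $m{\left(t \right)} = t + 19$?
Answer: $\frac{1}{703183} \approx 1.4221 \cdot 10^{-6}$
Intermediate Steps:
$m{\left(t \right)} = 19 + t$
$\frac{1}{\left(32 + m{\left(-1 \right)}\right)^{2} + 700683} = \frac{1}{\left(32 + \left(19 - 1\right)\right)^{2} + 700683} = \frac{1}{\left(32 + 18\right)^{2} + 700683} = \frac{1}{50^{2} + 700683} = \frac{1}{2500 + 700683} = \frac{1}{703183}$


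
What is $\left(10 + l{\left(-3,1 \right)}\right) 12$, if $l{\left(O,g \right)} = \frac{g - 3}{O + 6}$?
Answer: $112$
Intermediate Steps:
$l{\left(O,g \right)} = \frac{-3 + g}{6 + O}$
$\left(10 + l{\left(-3,1 \right)}\right) 12 = \left(10 + \frac{-3 + 1}{6 - 3}\right) 12 = \left(10 + \frac{1}{3} \left(-2\right)\right) 12 = \left(10 - \frac{2}{3}\right) 12 = \frac{28}{3} \cdot 12 = 112$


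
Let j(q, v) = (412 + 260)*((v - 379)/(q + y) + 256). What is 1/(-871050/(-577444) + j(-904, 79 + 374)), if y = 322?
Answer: 28006034/4815583359077 ≈ 5.8157e-6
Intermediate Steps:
j(q, v) = 172032 + 672*(-379 + v)/(322 + q) (j(q, v) = (412 + 260)*((v - 379)/(q + 322) + 256) = 672*((-379 + v)/(322 + q) + 256) = 672*(256 + (-379 + v)/(322 + q)) = 172032 + 672*(-379 + v)/(322 + q))
1/(-871050/(-577444) + j(-904, 79 + 374)) = 1/(-871050/(-577444) + 672*(82053 + (79 + 374) + 256*(-904))/(322 - 904)) = 1/(-871050*(-1/577444) + 672*(82053 + 453 - 231424)/(-582)) = 1/(435525/288722 + 672*(-1/582)*(-148918)) = 1/(435525/288722 + 16678816/97) = 1/(4815583359077/28006034) = 28006034/4815583359077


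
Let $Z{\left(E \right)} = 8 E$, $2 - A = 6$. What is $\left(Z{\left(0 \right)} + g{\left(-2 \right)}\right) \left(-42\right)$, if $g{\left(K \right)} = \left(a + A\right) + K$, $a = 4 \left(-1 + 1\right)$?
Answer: $252$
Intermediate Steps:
$A = -4$ ($A = 2 - 6 = -4$)
$a = 0$ ($a = 4 \cdot 0 = 0$)
$g{\left(K \right)} = -4 + K$ ($g{\left(K \right)} = \left(0 - 4\right) + K = -4 + K$)
$\left(Z{\left(0 \right)} + g{\left(-2 \right)}\right) \left(-42\right) = \left(8 \cdot 0 - 6\right) \left(-42\right) = \left(0 - 6\right) \left(-42\right) = \left(-6\right) \left(-42\right) = 252$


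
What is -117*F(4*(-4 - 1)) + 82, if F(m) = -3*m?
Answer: -6938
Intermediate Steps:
-117*F(4*(-4 - 1)) + 82 = -(-351)*4*(-4 - 1) + 82 = -(-351)*4*(-5) + 82 = -(-351)*(-20) + 82 = -117*60 + 82 = -7020 + 82 = -6938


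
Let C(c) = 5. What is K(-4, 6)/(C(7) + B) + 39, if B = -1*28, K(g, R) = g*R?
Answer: 921/23 ≈ 40.043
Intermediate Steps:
K(g, R) = R*g
B = -28
K(-4, 6)/(C(7) + B) + 39 = (6*(-4))/(5 - 28) + 39 = -24/(-23) + 39 = -1/23*(-24) + 39 = 24/23 + 39 = 921/23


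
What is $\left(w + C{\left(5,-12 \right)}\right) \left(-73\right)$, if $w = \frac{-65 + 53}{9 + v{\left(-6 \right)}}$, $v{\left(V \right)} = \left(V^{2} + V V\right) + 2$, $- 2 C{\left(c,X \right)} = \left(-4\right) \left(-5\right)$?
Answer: $\frac{61466}{83} \approx 740.55$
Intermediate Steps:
$C{\left(c,X \right)} = -10$ ($C{\left(c,X \right)} = - \frac{\left(-4\right) \left(-5\right)}{2} = \left(- \frac{1}{2}\right) 20 = -10$)
$v{\left(V \right)} = 2 + 2 V^{2}$ ($v{\left(V \right)} = \left(V^{2} + V^{2}\right) + 2 = 2 V^{2} + 2 = 2 + 2 V^{2}$)
$w = - \frac{12}{83}$ ($w = \frac{-65 + 53}{9 + \left(2 + 2 \left(-6\right)^{2}\right)} = - \frac{12}{9 + \left(2 + 2 \cdot 36\right)} = - \frac{12}{9 + \left(2 + 72\right)} = - \frac{12}{9 + 74} = - \frac{12}{83} \approx -0.14458$)
$\left(w + C{\left(5,-12 \right)}\right) \left(-73\right) = \left(- \frac{12}{83} - 10\right) \left(-73\right) = \left(- \frac{842}{83}\right) \left(-73\right) = \frac{61466}{83}$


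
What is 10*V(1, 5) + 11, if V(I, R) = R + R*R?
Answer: 311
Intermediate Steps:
V(I, R) = R + R**2
10*V(1, 5) + 11 = 10*(5*(1 + 5)) + 11 = 10*(5*6) + 11 = 10*30 + 11 = 300 + 11 = 311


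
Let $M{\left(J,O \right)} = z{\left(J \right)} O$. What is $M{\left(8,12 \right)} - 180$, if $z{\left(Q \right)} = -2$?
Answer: $-204$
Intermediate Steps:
$M{\left(J,O \right)} = - 2 O$
$M{\left(8,12 \right)} - 180 = \left(-2\right) 12 - 180 = -24 - 180 = -204$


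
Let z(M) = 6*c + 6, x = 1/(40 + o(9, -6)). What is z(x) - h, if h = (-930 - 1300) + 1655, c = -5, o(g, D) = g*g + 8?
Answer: 551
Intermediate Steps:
o(g, D) = 8 + g**2 (o(g, D) = g**2 + 8 = 8 + g**2)
h = -575 (h = -2230 + 1655 = -575)
x = 1/129 (x = 1/(40 + (8 + 9**2)) = 1/(40 + (8 + 81)) = 1/(40 + 89) = 1/129 ≈ 0.0077519)
z(M) = -24 (z(M) = 6*(-5) + 6 = -30 + 6 = -24)
z(x) - h = -24 - 1*(-575) = -24 + 575 = 551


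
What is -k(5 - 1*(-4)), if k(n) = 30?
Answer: -30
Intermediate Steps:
-k(5 - 1*(-4)) = -1*30 = -30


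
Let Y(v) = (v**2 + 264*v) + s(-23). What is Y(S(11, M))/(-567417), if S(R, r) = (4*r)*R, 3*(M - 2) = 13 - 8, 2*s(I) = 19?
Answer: -1235339/10213506 ≈ -0.12095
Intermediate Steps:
s(I) = 19/2 (s(I) = (1/2)*19 = 19/2)
M = 11/3 (M = 2 + (13 - 8)/3 = 2 + (1/3)*5 = 2 + 5/3 = 11/3 ≈ 3.6667)
S(R, r) = 4*R*r
Y(v) = 19/2 + v**2 + 264*v (Y(v) = (v**2 + 264*v) + 19/2 = 19/2 + v**2 + 264*v)
Y(S(11, M))/(-567417) = (19/2 + (4*11*(11/3))**2 + 264*(4*11*(11/3)))/(-567417) = (19/2 + (484/3)**2 + 264*(484/3))*(-1/567417) = (19/2 + 234256/9 + 42592)*(-1/567417) = (1235339/18)*(-1/567417) = -1235339/10213506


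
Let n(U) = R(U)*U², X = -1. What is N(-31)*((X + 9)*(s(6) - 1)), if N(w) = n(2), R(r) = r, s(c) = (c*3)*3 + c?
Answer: 3776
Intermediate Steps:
s(c) = 10*c (s(c) = (3*c)*3 + c = 9*c + c = 10*c)
n(U) = U³ (n(U) = U*U² = U³)
N(w) = 8 (N(w) = 2³ = 8)
N(-31)*((X + 9)*(s(6) - 1)) = 8*((-1 + 9)*(10*6 - 1)) = 8*(8*(60 - 1)) = 8*(8*59) = 8*472 = 3776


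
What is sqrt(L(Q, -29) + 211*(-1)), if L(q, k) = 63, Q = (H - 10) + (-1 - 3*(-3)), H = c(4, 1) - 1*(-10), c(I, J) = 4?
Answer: 2*I*sqrt(37) ≈ 12.166*I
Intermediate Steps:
H = 14 (H = 4 - 1*(-10) = 4 + 10 = 14)
Q = 12 (Q = (14 - 10) + (-1 - 3*(-3)) = 4 + (-1 + 9) = 4 + 8 = 12)
sqrt(L(Q, -29) + 211*(-1)) = sqrt(63 + 211*(-1)) = sqrt(63 - 211) = sqrt(-148) = 2*I*sqrt(37)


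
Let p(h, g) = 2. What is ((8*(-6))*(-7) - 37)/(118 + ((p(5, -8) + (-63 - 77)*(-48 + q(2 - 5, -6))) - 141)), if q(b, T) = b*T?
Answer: 299/4179 ≈ 0.071548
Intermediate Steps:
q(b, T) = T*b
((8*(-6))*(-7) - 37)/(118 + ((p(5, -8) + (-63 - 77)*(-48 + q(2 - 5, -6))) - 141)) = ((8*(-6))*(-7) - 37)/(118 + ((2 + (-63 - 77)*(-48 - 6*(2 - 5))) - 141)) = (-48*(-7) - 37)/(118 + ((2 - 140*(-48 - 6*(-3))) - 141)) = (336 - 37)/(118 + ((2 - 140*(-48 + 18)) - 141)) = 299/(118 + ((2 - 140*(-30)) - 141)) = 299/(118 + ((2 + 4200) - 141)) = 299/(118 + (4202 - 141)) = 299/(118 + 4061) = 299/4179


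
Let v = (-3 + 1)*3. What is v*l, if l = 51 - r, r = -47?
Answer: -588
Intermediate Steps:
v = -6 (v = -2*3 = -6)
l = 98 (l = 51 - 1*(-47) = 51 + 47 = 98)
v*l = -6*98 = -588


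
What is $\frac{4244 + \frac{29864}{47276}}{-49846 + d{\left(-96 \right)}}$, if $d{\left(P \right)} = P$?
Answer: $- \frac{25083651}{295132249} \approx -0.084991$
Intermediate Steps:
$\frac{4244 + \frac{29864}{47276}}{-49846 + d{\left(-96 \right)}} = \frac{4244 + \frac{29864}{47276}}{-49846 - 96} = \frac{4244 + 29864 \cdot \frac{1}{47276}}{-49942} = \left(4244 + \frac{7466}{11819}\right) \left(- \frac{1}{49942}\right) = \frac{50167302}{11819} \left(- \frac{1}{49942}\right) = - \frac{25083651}{295132249}$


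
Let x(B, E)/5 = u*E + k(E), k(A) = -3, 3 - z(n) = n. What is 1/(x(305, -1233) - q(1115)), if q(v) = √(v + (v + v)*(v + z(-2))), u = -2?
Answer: 821/9944034 + √277635/49720170 ≈ 9.3160e-5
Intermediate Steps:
z(n) = 3 - n
x(B, E) = -15 - 10*E (x(B, E) = 5*(-2*E - 3) = 5*(-3 - 2*E) = -15 - 10*E)
q(v) = √(v + 2*v*(5 + v)) (q(v) = √(v + (v + v)*(v + (3 - 1*(-2)))) = √(v + (2*v)*(v + (3 + 2))) = √(v + (2*v)*(v + 5)) = √(v + (2*v)*(5 + v)) = √(v + 2*v*(5 + v)))
1/(x(305, -1233) - q(1115)) = 1/((-15 - 10*(-1233)) - √(1115*(11 + 2*1115))) = 1/((-15 + 12330) - √(1115*(11 + 2230))) = 1/(12315 - √(1115*2241)) = 1/(12315 - √2498715) = 1/(12315 - 3*√277635)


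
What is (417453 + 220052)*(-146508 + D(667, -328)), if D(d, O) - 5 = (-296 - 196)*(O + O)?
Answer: 112359618745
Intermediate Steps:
D(d, O) = 5 - 984*O (D(d, O) = 5 + (-296 - 196)*(O + O) = 5 - 984*O)
(417453 + 220052)*(-146508 + D(667, -328)) = (417453 + 220052)*(-146508 + (5 - 984*(-328))) = 637505*(-146508 + (5 + 322752)) = 637505*(-146508 + 322757) = 637505*176249 = 112359618745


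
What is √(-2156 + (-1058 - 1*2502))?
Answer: 2*I*√1429 ≈ 75.604*I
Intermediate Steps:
√(-2156 + (-1058 - 1*2502)) = √(-2156 + (-1058 - 2502)) = √(-2156 - 3560) = √(-5716) = 2*I*√1429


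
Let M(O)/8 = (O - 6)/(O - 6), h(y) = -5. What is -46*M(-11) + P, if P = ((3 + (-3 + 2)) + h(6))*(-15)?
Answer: -323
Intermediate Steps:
M(O) = 8 (M(O) = 8*((O - 6)/(O - 6)) = 8*((-6 + O)/(-6 + O)) = 8*1 = 8)
P = 45 (P = ((3 + (-3 + 2)) - 5)*(-15) = ((3 - 1) - 5)*(-15) = (2 - 5)*(-15) = -3*(-15) = 45)
-46*M(-11) + P = -46*8 + 45 = -368 + 45 = -323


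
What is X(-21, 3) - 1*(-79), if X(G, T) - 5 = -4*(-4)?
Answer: 100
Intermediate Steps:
X(G, T) = 21 (X(G, T) = 5 - 4*(-4) = 5 + 16 = 21)
X(-21, 3) - 1*(-79) = 21 - 1*(-79) = 21 + 79 = 100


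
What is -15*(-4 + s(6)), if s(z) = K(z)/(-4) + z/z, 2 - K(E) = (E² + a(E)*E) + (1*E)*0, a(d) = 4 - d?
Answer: -75/2 ≈ -37.500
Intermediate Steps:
K(E) = 2 - E² - E*(4 - E) (K(E) = 2 - ((E² + (4 - E)*E) + (1*E)*0) = 2 - ((E² + E*(4 - E)) + E*0) = 2 - ((E² + E*(4 - E)) + 0) = 2 - (E² + E*(4 - E)) = 2 + (-E² - E*(4 - E)) = 2 - E² - E*(4 - E))
s(z) = ½ + z (s(z) = (2 - 4*z)/(-4) + z/z = (2 - 4*z)*(-¼) + 1 = (-½ + z) + 1 = ½ + z)
-15*(-4 + s(6)) = -15*(-4 + (½ + 6)) = -15*(-4 + 13/2) = -15*5/2 = -75/2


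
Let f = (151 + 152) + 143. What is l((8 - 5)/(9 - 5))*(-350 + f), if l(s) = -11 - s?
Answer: -1128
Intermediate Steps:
f = 446 (f = 303 + 143 = 446)
l((8 - 5)/(9 - 5))*(-350 + f) = (-11 - (8 - 5)/(9 - 5))*(-350 + 446) = (-11 - 3/4)*96 = (-11 - 1*¾)*96 = (-11 - ¾)*96 = -47/4*96 = -1128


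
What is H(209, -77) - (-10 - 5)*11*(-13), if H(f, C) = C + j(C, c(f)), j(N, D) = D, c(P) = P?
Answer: -2013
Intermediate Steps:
H(f, C) = C + f
H(209, -77) - (-10 - 5)*11*(-13) = (-77 + 209) - (-10 - 5)*11*(-13) = 132 - (-15*11)*(-13) = 132 - (-165)*(-13) = 132 - 1*2145 = 132 - 2145 = -2013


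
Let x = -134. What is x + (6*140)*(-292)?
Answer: -245414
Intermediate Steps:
x + (6*140)*(-292) = -134 + (6*140)*(-292) = -134 + 840*(-292) = -134 - 245280 = -245414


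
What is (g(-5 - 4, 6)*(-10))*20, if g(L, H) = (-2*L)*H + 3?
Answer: -22200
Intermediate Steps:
g(L, H) = 3 - 2*H*L (g(L, H) = -2*H*L + 3 = 3 - 2*H*L)
(g(-5 - 4, 6)*(-10))*20 = ((3 - 2*6*(-5 - 4))*(-10))*20 = ((3 - 2*6*(-9))*(-10))*20 = ((3 + 108)*(-10))*20 = (111*(-10))*20 = -1110*20 = -22200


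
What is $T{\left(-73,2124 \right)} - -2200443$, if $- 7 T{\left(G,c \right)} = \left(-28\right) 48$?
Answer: $2200635$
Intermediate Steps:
$T{\left(G,c \right)} = 192$ ($T{\left(G,c \right)} = - \frac{\left(-28\right) 48}{7} = \left(- \frac{1}{7}\right) \left(-1344\right) = 192$)
$T{\left(-73,2124 \right)} - -2200443 = 192 - -2200443 = 192 + 2200443 = 2200635$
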